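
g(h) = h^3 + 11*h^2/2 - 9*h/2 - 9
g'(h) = 3*h^2 + 11*h - 9/2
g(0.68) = -9.20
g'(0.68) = 4.37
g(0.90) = -7.87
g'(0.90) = 7.83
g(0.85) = -8.24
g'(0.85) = 7.02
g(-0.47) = -5.77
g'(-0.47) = -9.01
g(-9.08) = -263.30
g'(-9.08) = 142.96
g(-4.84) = 28.24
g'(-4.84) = 12.54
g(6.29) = 429.16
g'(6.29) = 183.38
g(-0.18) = -8.02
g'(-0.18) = -6.38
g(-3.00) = 27.00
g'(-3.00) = -10.50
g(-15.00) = -2079.00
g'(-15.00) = 505.50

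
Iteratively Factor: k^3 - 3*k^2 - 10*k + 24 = (k - 2)*(k^2 - k - 12) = (k - 2)*(k + 3)*(k - 4)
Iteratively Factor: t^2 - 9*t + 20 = (t - 5)*(t - 4)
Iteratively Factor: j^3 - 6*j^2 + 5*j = (j - 5)*(j^2 - j) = (j - 5)*(j - 1)*(j)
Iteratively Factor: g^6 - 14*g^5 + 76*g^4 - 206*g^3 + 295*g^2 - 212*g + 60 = (g - 1)*(g^5 - 13*g^4 + 63*g^3 - 143*g^2 + 152*g - 60) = (g - 2)*(g - 1)*(g^4 - 11*g^3 + 41*g^2 - 61*g + 30) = (g - 2)^2*(g - 1)*(g^3 - 9*g^2 + 23*g - 15) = (g - 5)*(g - 2)^2*(g - 1)*(g^2 - 4*g + 3) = (g - 5)*(g - 3)*(g - 2)^2*(g - 1)*(g - 1)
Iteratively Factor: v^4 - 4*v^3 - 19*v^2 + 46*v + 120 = (v + 3)*(v^3 - 7*v^2 + 2*v + 40) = (v - 5)*(v + 3)*(v^2 - 2*v - 8) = (v - 5)*(v - 4)*(v + 3)*(v + 2)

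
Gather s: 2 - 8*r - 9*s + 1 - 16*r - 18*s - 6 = -24*r - 27*s - 3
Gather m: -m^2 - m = -m^2 - m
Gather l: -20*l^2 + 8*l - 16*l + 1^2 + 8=-20*l^2 - 8*l + 9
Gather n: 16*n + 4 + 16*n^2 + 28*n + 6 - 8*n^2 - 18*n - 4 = 8*n^2 + 26*n + 6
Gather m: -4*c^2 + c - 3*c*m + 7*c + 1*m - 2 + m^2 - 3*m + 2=-4*c^2 + 8*c + m^2 + m*(-3*c - 2)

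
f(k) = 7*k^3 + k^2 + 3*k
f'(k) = 21*k^2 + 2*k + 3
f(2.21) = 87.07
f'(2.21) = 109.99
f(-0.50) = -2.12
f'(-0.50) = 7.25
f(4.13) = 522.56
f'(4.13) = 369.45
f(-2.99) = -187.15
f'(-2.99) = 184.76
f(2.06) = 71.62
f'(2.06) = 96.24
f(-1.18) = -13.65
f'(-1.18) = 29.88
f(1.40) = 25.37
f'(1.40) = 46.96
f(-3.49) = -295.85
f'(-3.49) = 251.80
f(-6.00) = -1494.00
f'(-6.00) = 747.00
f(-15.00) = -23445.00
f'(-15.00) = 4698.00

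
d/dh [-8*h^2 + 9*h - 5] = 9 - 16*h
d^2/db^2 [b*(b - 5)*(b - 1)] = 6*b - 12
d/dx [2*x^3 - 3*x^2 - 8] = 6*x*(x - 1)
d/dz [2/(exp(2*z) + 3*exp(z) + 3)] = (-4*exp(z) - 6)*exp(z)/(exp(2*z) + 3*exp(z) + 3)^2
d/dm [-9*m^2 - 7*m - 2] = -18*m - 7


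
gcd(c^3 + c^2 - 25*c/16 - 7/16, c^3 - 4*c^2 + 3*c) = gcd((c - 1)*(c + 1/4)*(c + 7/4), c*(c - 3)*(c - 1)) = c - 1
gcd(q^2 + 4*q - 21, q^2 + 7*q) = q + 7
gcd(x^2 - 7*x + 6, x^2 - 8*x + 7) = x - 1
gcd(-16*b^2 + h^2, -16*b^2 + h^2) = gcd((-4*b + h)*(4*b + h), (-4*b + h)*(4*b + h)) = 16*b^2 - h^2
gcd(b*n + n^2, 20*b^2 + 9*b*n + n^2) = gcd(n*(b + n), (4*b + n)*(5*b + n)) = 1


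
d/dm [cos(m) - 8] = -sin(m)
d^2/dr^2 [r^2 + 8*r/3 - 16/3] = 2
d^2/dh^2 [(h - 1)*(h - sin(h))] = (h - 1)*sin(h) - 2*cos(h) + 2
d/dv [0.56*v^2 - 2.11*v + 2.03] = 1.12*v - 2.11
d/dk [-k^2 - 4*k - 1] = -2*k - 4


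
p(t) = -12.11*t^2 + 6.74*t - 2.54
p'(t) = 6.74 - 24.22*t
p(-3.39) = -164.56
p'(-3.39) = 88.85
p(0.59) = -2.78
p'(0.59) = -7.55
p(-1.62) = -45.24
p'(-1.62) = 45.98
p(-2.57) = -99.85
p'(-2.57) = 68.99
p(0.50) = -2.20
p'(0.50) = -5.37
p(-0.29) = -5.51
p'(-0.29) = 13.76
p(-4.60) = -289.79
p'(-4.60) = 118.15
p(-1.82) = -54.92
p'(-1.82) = 50.82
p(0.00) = -2.54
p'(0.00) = 6.74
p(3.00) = -91.31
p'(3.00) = -65.92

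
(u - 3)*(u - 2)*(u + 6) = u^3 + u^2 - 24*u + 36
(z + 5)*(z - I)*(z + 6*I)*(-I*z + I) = -I*z^4 + 5*z^3 - 4*I*z^3 + 20*z^2 - I*z^2 - 25*z - 24*I*z + 30*I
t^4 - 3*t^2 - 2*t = t*(t - 2)*(t + 1)^2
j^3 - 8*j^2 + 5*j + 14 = (j - 7)*(j - 2)*(j + 1)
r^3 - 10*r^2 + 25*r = r*(r - 5)^2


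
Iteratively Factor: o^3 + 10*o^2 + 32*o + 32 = (o + 4)*(o^2 + 6*o + 8) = (o + 4)^2*(o + 2)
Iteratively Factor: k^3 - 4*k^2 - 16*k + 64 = (k - 4)*(k^2 - 16) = (k - 4)*(k + 4)*(k - 4)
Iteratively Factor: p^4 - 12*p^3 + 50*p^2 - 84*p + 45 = (p - 1)*(p^3 - 11*p^2 + 39*p - 45) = (p - 5)*(p - 1)*(p^2 - 6*p + 9) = (p - 5)*(p - 3)*(p - 1)*(p - 3)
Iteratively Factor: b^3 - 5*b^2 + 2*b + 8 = (b - 4)*(b^2 - b - 2) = (b - 4)*(b - 2)*(b + 1)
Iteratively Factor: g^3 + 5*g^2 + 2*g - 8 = (g - 1)*(g^2 + 6*g + 8) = (g - 1)*(g + 2)*(g + 4)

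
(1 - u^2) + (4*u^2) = 3*u^2 + 1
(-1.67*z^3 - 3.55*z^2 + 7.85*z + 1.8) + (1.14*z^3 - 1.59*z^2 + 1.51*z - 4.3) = -0.53*z^3 - 5.14*z^2 + 9.36*z - 2.5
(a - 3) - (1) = a - 4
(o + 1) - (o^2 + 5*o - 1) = -o^2 - 4*o + 2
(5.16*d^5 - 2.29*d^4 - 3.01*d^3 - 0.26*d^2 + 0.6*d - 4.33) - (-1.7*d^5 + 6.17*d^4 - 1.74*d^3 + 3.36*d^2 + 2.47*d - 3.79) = 6.86*d^5 - 8.46*d^4 - 1.27*d^3 - 3.62*d^2 - 1.87*d - 0.54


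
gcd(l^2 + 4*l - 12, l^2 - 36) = l + 6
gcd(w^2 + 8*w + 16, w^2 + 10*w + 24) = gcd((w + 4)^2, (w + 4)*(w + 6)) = w + 4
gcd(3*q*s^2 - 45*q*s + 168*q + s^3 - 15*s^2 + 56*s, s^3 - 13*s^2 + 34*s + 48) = s - 8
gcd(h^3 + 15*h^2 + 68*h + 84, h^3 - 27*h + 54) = h + 6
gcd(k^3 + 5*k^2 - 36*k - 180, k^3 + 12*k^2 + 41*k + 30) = k^2 + 11*k + 30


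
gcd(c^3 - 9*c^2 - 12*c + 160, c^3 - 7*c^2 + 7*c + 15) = c - 5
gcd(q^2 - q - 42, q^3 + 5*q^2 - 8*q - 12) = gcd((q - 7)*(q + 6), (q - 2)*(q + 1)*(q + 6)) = q + 6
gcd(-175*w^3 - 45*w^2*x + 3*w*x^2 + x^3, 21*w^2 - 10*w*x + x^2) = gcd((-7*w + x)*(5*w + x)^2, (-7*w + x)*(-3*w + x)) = -7*w + x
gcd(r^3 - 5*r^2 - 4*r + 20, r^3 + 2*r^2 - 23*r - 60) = r - 5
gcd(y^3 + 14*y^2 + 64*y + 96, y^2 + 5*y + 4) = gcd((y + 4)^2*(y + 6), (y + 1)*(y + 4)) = y + 4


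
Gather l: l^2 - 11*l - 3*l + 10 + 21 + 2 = l^2 - 14*l + 33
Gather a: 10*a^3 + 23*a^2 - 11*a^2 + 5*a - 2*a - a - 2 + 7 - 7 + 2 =10*a^3 + 12*a^2 + 2*a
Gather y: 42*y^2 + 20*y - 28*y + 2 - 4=42*y^2 - 8*y - 2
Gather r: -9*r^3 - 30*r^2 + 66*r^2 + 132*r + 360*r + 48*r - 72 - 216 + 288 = -9*r^3 + 36*r^2 + 540*r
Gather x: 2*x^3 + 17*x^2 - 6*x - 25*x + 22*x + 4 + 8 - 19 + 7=2*x^3 + 17*x^2 - 9*x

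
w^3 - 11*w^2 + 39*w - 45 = (w - 5)*(w - 3)^2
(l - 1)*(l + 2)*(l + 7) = l^3 + 8*l^2 + 5*l - 14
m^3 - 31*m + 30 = (m - 5)*(m - 1)*(m + 6)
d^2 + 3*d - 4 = (d - 1)*(d + 4)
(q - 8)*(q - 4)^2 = q^3 - 16*q^2 + 80*q - 128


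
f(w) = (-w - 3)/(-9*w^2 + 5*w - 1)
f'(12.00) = 0.00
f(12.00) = 0.01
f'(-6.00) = 0.00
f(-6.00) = -0.00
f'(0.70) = -7.18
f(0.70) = 1.94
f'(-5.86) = 0.00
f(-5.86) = -0.01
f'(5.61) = -0.01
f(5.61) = 0.03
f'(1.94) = -0.19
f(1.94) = 0.20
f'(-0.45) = 1.50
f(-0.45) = 0.50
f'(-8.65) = -0.00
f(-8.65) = -0.01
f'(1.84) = -0.23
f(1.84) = 0.22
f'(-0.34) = 2.38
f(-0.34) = 0.71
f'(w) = (-w - 3)*(18*w - 5)/(-9*w^2 + 5*w - 1)^2 - 1/(-9*w^2 + 5*w - 1)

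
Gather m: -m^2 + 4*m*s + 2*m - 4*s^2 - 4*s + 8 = -m^2 + m*(4*s + 2) - 4*s^2 - 4*s + 8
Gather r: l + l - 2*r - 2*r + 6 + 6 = 2*l - 4*r + 12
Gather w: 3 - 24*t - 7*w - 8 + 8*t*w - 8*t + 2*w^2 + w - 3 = -32*t + 2*w^2 + w*(8*t - 6) - 8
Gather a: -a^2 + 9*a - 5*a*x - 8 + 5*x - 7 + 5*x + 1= -a^2 + a*(9 - 5*x) + 10*x - 14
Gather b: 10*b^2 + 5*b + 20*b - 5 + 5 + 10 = 10*b^2 + 25*b + 10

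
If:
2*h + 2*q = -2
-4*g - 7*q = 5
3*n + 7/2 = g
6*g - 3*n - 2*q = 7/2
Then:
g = -10/43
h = -18/43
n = -107/86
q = -25/43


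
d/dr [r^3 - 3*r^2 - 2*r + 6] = 3*r^2 - 6*r - 2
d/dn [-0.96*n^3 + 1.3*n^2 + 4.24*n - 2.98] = -2.88*n^2 + 2.6*n + 4.24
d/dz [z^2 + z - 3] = 2*z + 1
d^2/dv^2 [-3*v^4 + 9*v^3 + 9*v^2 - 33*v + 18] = -36*v^2 + 54*v + 18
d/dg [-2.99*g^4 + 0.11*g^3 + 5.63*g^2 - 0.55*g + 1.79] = -11.96*g^3 + 0.33*g^2 + 11.26*g - 0.55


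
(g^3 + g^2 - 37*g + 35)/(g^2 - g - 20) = (g^2 + 6*g - 7)/(g + 4)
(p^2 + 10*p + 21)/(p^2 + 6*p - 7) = (p + 3)/(p - 1)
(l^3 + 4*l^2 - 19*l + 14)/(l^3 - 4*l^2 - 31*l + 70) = (l^2 + 6*l - 7)/(l^2 - 2*l - 35)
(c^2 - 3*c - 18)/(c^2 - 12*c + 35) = (c^2 - 3*c - 18)/(c^2 - 12*c + 35)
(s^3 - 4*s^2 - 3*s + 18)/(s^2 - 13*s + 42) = (s^3 - 4*s^2 - 3*s + 18)/(s^2 - 13*s + 42)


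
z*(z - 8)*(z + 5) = z^3 - 3*z^2 - 40*z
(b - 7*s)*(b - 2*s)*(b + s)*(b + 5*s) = b^4 - 3*b^3*s - 35*b^2*s^2 + 39*b*s^3 + 70*s^4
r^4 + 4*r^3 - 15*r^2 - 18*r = r*(r - 3)*(r + 1)*(r + 6)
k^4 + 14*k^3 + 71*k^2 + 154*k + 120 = (k + 2)*(k + 3)*(k + 4)*(k + 5)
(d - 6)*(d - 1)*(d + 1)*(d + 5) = d^4 - d^3 - 31*d^2 + d + 30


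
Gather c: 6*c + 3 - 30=6*c - 27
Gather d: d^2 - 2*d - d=d^2 - 3*d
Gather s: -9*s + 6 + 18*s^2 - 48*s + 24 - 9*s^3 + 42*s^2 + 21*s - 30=-9*s^3 + 60*s^2 - 36*s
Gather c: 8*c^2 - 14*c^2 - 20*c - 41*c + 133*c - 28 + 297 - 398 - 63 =-6*c^2 + 72*c - 192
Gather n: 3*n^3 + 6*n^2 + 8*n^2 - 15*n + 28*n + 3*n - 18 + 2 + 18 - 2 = 3*n^3 + 14*n^2 + 16*n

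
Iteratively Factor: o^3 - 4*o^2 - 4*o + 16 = (o + 2)*(o^2 - 6*o + 8) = (o - 4)*(o + 2)*(o - 2)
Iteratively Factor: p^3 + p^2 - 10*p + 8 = (p + 4)*(p^2 - 3*p + 2) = (p - 1)*(p + 4)*(p - 2)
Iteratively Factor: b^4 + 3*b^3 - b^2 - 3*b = (b + 1)*(b^3 + 2*b^2 - 3*b) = (b + 1)*(b + 3)*(b^2 - b) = (b - 1)*(b + 1)*(b + 3)*(b)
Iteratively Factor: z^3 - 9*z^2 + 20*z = (z - 5)*(z^2 - 4*z) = (z - 5)*(z - 4)*(z)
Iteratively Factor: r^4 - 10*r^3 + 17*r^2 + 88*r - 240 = (r - 4)*(r^3 - 6*r^2 - 7*r + 60) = (r - 5)*(r - 4)*(r^2 - r - 12) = (r - 5)*(r - 4)^2*(r + 3)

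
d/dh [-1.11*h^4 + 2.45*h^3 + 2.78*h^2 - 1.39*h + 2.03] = -4.44*h^3 + 7.35*h^2 + 5.56*h - 1.39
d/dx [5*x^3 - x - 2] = 15*x^2 - 1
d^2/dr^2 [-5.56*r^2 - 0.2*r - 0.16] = -11.1200000000000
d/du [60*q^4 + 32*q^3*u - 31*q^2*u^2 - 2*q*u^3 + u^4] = 32*q^3 - 62*q^2*u - 6*q*u^2 + 4*u^3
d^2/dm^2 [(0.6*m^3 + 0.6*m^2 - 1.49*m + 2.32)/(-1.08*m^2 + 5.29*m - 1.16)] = (7.105427357601e-15*m^4 - 35.457528*m^3 + 10.364832*m^2 + 63.483552*m - 107.36148)/(1.259712*m^6 - 18.510768*m^5 + 94.727556*m^4 - 187.799761*m^3 + 101.744412*m^2 - 21.354672*m + 1.560896)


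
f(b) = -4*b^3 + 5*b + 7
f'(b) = 5 - 12*b^2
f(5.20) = -529.43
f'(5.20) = -319.48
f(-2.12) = 34.51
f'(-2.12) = -48.93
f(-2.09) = 33.07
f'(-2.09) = -47.42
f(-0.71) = 4.88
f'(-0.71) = -1.05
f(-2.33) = 45.95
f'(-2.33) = -60.15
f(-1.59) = 15.13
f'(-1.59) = -25.34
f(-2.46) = 54.25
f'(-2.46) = -67.62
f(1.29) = 4.86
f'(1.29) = -14.97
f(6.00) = -827.00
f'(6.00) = -427.00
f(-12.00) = 6859.00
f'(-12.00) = -1723.00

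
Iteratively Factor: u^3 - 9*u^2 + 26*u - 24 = (u - 2)*(u^2 - 7*u + 12) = (u - 4)*(u - 2)*(u - 3)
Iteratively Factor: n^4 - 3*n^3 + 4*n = (n + 1)*(n^3 - 4*n^2 + 4*n) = n*(n + 1)*(n^2 - 4*n + 4) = n*(n - 2)*(n + 1)*(n - 2)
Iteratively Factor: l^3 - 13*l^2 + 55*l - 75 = (l - 5)*(l^2 - 8*l + 15) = (l - 5)^2*(l - 3)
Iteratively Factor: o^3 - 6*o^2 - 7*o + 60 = (o - 5)*(o^2 - o - 12) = (o - 5)*(o - 4)*(o + 3)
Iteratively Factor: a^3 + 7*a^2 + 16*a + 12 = (a + 2)*(a^2 + 5*a + 6) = (a + 2)*(a + 3)*(a + 2)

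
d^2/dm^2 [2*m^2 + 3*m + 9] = 4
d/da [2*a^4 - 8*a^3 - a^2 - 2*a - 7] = 8*a^3 - 24*a^2 - 2*a - 2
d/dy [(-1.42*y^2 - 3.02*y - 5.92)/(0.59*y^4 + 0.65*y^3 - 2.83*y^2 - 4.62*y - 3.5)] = (1.6756*y^5 + 6.2684*y^4 + 17.8972*y^3 + 9.5578*y^2 - 23.5672*y - 16.7804)/(0.3481*y^8 + 0.767*y^7 - 2.9169*y^6 - 9.1306*y^5 - 2.1271*y^4 + 21.5992*y^3 + 41.1544*y^2 + 32.34*y + 12.25)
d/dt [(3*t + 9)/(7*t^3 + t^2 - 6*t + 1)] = 3*(7*t^3 + t^2 - 6*t - (t + 3)*(21*t^2 + 2*t - 6) + 1)/(7*t^3 + t^2 - 6*t + 1)^2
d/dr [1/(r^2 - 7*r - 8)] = (7 - 2*r)/(-r^2 + 7*r + 8)^2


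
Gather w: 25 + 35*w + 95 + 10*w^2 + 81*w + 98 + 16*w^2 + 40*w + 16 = 26*w^2 + 156*w + 234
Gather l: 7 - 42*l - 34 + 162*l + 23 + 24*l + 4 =144*l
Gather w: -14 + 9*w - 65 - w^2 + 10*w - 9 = -w^2 + 19*w - 88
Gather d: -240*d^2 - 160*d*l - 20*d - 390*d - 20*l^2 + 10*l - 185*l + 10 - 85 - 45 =-240*d^2 + d*(-160*l - 410) - 20*l^2 - 175*l - 120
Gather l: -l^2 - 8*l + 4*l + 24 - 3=-l^2 - 4*l + 21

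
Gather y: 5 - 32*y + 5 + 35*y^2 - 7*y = 35*y^2 - 39*y + 10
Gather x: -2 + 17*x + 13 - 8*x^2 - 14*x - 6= -8*x^2 + 3*x + 5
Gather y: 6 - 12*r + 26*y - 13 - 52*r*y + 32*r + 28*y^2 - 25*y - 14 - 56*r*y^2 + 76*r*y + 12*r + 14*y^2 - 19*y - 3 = 32*r + y^2*(42 - 56*r) + y*(24*r - 18) - 24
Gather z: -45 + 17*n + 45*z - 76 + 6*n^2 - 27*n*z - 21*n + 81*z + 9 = 6*n^2 - 4*n + z*(126 - 27*n) - 112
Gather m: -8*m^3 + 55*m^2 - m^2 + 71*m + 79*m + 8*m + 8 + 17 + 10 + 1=-8*m^3 + 54*m^2 + 158*m + 36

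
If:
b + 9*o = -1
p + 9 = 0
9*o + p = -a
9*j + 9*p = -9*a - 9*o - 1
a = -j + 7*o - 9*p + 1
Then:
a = 365/4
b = 325/4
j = -659/9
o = -329/36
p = -9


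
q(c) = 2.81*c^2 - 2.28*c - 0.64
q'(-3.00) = -19.14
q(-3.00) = 31.49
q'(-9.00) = -52.86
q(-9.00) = 247.49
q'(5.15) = 26.66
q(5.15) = 62.15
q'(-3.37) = -21.22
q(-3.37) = 38.96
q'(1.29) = 4.97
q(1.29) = 1.09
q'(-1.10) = -8.46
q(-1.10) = 5.27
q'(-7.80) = -46.12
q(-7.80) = 188.10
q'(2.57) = 12.16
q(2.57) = 12.06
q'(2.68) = 12.78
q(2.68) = 13.43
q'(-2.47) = -16.16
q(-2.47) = 22.14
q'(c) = 5.62*c - 2.28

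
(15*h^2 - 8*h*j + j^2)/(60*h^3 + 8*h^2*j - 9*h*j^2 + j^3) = (3*h - j)/(12*h^2 + 4*h*j - j^2)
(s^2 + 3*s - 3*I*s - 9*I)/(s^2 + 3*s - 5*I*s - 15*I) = (s - 3*I)/(s - 5*I)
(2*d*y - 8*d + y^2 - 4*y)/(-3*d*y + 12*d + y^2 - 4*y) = (2*d + y)/(-3*d + y)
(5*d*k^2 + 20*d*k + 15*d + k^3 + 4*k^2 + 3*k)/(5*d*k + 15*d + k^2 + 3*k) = k + 1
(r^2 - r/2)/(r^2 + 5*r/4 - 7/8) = 4*r/(4*r + 7)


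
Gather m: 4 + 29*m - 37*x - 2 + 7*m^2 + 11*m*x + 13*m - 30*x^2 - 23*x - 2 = 7*m^2 + m*(11*x + 42) - 30*x^2 - 60*x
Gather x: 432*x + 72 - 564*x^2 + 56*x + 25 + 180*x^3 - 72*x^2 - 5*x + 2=180*x^3 - 636*x^2 + 483*x + 99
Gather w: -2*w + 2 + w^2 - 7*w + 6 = w^2 - 9*w + 8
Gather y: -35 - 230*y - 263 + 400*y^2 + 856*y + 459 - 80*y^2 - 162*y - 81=320*y^2 + 464*y + 80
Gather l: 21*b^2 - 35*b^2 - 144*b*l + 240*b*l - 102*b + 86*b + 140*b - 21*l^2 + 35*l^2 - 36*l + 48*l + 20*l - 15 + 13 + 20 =-14*b^2 + 124*b + 14*l^2 + l*(96*b + 32) + 18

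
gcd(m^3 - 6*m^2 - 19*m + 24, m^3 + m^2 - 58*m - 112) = m - 8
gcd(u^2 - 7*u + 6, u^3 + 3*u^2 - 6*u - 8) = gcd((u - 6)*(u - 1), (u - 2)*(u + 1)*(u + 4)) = 1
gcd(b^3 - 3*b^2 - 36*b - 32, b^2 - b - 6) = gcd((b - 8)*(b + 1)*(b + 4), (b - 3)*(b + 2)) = 1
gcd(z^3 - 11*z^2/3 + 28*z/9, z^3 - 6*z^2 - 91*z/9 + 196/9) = z - 4/3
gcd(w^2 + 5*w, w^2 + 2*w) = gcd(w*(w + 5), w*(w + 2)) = w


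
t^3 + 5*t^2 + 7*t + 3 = (t + 1)^2*(t + 3)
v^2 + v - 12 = (v - 3)*(v + 4)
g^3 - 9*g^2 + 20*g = g*(g - 5)*(g - 4)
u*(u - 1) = u^2 - u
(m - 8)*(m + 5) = m^2 - 3*m - 40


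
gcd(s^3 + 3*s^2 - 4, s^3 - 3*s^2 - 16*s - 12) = s + 2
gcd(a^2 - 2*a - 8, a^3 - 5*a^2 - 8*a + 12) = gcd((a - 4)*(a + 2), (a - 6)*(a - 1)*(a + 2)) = a + 2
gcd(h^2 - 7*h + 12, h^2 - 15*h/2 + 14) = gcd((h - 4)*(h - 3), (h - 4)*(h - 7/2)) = h - 4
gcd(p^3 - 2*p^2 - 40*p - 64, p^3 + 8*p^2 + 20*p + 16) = p^2 + 6*p + 8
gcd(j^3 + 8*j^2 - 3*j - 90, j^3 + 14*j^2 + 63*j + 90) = j^2 + 11*j + 30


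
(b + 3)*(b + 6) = b^2 + 9*b + 18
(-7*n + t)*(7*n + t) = -49*n^2 + t^2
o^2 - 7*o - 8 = (o - 8)*(o + 1)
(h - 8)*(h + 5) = h^2 - 3*h - 40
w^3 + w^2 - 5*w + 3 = (w - 1)^2*(w + 3)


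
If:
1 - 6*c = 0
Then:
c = 1/6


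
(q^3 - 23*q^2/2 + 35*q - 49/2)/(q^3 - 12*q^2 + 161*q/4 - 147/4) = 2*(q - 1)/(2*q - 3)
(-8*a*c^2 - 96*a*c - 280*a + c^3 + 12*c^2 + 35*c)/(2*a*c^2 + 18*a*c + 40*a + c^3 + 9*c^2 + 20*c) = (-8*a*c - 56*a + c^2 + 7*c)/(2*a*c + 8*a + c^2 + 4*c)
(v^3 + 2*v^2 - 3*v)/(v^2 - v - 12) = v*(v - 1)/(v - 4)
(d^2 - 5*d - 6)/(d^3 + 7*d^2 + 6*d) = (d - 6)/(d*(d + 6))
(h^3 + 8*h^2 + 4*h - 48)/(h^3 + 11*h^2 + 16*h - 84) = (h + 4)/(h + 7)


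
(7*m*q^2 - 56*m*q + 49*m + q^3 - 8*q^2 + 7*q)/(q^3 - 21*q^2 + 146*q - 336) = (7*m*q - 7*m + q^2 - q)/(q^2 - 14*q + 48)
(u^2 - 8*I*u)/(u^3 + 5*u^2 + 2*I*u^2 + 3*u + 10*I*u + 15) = u*(u - 8*I)/(u^3 + u^2*(5 + 2*I) + u*(3 + 10*I) + 15)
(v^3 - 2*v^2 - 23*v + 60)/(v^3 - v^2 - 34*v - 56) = (-v^3 + 2*v^2 + 23*v - 60)/(-v^3 + v^2 + 34*v + 56)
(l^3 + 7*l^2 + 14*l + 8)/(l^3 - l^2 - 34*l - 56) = (l + 1)/(l - 7)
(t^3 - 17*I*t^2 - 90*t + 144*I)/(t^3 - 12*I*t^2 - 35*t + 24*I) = (t - 6*I)/(t - I)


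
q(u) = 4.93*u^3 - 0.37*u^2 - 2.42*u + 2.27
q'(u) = 14.79*u^2 - 0.74*u - 2.42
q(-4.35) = -400.01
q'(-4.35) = 280.66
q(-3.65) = -233.56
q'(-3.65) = 197.32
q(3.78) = 254.11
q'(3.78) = 206.11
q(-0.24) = 2.76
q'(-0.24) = -1.39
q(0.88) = 3.21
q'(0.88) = 8.38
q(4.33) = 385.09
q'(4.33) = 271.67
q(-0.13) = 2.57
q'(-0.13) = -2.07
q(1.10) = 5.72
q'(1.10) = 14.66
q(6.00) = 1039.31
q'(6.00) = 525.58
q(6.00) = 1039.31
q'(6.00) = 525.58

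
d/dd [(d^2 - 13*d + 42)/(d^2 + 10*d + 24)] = (23*d^2 - 36*d - 732)/(d^4 + 20*d^3 + 148*d^2 + 480*d + 576)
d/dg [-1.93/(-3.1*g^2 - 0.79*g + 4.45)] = (-11.966*g - 1.5247)/(3.1*g^2 + 0.79*g - 4.45)^2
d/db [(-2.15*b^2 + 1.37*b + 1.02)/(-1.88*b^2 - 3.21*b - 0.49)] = (9.4771*b^2 + 5.9422*b + 2.6029)/(3.5344*b^4 + 12.0696*b^3 + 12.1465*b^2 + 3.1458*b + 0.2401)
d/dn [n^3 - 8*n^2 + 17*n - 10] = 3*n^2 - 16*n + 17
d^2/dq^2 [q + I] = 0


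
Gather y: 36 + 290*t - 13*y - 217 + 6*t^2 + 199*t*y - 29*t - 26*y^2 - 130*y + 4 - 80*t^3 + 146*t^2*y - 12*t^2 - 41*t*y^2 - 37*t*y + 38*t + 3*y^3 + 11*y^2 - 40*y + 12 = -80*t^3 - 6*t^2 + 299*t + 3*y^3 + y^2*(-41*t - 15) + y*(146*t^2 + 162*t - 183) - 165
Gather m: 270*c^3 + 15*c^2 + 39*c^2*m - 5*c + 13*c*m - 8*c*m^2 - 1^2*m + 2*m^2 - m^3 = 270*c^3 + 15*c^2 - 5*c - m^3 + m^2*(2 - 8*c) + m*(39*c^2 + 13*c - 1)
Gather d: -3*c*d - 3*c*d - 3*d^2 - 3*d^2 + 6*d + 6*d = -6*d^2 + d*(12 - 6*c)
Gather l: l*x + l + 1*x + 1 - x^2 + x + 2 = l*(x + 1) - x^2 + 2*x + 3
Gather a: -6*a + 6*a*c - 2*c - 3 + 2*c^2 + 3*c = a*(6*c - 6) + 2*c^2 + c - 3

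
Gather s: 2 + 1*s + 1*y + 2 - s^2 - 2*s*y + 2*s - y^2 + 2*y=-s^2 + s*(3 - 2*y) - y^2 + 3*y + 4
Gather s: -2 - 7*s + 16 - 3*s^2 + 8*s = -3*s^2 + s + 14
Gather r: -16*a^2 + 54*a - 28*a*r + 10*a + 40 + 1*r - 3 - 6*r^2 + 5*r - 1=-16*a^2 + 64*a - 6*r^2 + r*(6 - 28*a) + 36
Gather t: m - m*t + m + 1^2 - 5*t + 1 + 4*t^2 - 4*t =2*m + 4*t^2 + t*(-m - 9) + 2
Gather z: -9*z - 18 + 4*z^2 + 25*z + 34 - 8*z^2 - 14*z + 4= -4*z^2 + 2*z + 20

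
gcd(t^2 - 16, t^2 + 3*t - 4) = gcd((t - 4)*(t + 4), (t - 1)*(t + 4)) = t + 4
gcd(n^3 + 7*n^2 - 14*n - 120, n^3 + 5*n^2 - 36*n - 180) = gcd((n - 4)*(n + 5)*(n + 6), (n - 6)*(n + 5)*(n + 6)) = n^2 + 11*n + 30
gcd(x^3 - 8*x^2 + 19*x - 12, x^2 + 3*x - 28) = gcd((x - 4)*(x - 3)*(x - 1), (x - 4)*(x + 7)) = x - 4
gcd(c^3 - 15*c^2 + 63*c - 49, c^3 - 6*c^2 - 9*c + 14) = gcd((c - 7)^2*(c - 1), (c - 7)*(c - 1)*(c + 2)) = c^2 - 8*c + 7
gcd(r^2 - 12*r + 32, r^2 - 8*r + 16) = r - 4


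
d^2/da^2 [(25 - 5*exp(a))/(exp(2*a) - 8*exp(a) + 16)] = 5*(-exp(2*a) + 4*exp(a) + 24)*exp(a)/(exp(4*a) - 16*exp(3*a) + 96*exp(2*a) - 256*exp(a) + 256)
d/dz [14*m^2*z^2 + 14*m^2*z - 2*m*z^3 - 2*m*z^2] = 2*m*(14*m*z + 7*m - 3*z^2 - 2*z)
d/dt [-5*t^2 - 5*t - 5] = -10*t - 5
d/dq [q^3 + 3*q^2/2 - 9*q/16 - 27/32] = 3*q^2 + 3*q - 9/16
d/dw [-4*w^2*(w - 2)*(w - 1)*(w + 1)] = 4*w*(-5*w^3 + 8*w^2 + 3*w - 4)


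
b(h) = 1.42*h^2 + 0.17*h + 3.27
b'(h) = 2.84*h + 0.17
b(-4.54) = 31.77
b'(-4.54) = -12.72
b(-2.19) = 9.71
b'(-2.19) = -6.05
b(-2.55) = 12.07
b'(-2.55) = -7.07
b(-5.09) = 39.19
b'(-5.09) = -14.29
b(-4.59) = 32.41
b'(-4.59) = -12.87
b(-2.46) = 11.45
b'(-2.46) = -6.82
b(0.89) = 4.55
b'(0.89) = 2.70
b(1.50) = 6.72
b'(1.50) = 4.43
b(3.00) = 16.56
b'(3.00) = 8.69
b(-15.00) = 320.22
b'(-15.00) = -42.43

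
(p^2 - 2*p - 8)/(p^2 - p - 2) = (-p^2 + 2*p + 8)/(-p^2 + p + 2)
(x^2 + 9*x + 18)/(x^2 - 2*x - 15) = (x + 6)/(x - 5)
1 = 1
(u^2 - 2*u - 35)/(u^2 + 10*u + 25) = (u - 7)/(u + 5)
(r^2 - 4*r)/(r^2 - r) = (r - 4)/(r - 1)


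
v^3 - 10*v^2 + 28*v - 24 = (v - 6)*(v - 2)^2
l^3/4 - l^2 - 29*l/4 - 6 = (l/4 + 1/4)*(l - 8)*(l + 3)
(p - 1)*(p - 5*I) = p^2 - p - 5*I*p + 5*I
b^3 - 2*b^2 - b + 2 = (b - 2)*(b - 1)*(b + 1)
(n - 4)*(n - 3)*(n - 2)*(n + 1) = n^4 - 8*n^3 + 17*n^2 + 2*n - 24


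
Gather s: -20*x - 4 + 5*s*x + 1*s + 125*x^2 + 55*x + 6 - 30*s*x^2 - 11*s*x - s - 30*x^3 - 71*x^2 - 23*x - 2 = s*(-30*x^2 - 6*x) - 30*x^3 + 54*x^2 + 12*x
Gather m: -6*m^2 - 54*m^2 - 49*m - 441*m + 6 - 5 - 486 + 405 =-60*m^2 - 490*m - 80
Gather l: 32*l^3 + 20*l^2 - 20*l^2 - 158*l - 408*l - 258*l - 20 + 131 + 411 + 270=32*l^3 - 824*l + 792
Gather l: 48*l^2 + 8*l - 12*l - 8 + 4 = 48*l^2 - 4*l - 4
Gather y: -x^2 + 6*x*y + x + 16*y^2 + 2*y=-x^2 + x + 16*y^2 + y*(6*x + 2)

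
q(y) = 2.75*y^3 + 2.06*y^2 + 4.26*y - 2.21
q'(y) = 8.25*y^2 + 4.12*y + 4.26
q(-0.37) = -3.64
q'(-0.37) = 3.87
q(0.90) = 5.30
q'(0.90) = 14.65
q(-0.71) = -5.18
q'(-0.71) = 5.49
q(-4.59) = -244.30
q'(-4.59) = 159.16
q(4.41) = 292.50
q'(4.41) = 182.88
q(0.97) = 6.37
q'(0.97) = 16.02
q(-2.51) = -43.41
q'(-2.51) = 45.89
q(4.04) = 229.96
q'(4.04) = 155.56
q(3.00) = 103.36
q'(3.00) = 90.87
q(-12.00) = -4508.69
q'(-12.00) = 1142.82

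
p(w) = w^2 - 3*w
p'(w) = 2*w - 3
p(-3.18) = 19.65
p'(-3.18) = -9.36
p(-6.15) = 56.27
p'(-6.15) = -15.30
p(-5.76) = 50.46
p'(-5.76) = -14.52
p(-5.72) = 49.88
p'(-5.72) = -14.44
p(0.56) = -1.37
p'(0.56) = -1.88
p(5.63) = 14.81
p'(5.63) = 8.26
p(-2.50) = 13.75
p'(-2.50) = -8.00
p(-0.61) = 2.20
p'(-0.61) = -4.22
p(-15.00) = 270.00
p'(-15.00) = -33.00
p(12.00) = 108.00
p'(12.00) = 21.00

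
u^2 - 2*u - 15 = (u - 5)*(u + 3)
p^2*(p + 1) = p^3 + p^2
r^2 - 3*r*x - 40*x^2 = (r - 8*x)*(r + 5*x)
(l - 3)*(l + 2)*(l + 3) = l^3 + 2*l^2 - 9*l - 18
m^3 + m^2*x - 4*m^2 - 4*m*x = m*(m - 4)*(m + x)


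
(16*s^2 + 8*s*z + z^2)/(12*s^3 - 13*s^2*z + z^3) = (4*s + z)/(3*s^2 - 4*s*z + z^2)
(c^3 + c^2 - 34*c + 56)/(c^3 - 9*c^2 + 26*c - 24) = (c + 7)/(c - 3)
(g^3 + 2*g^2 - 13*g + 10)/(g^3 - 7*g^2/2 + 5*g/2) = 2*(g^2 + 3*g - 10)/(g*(2*g - 5))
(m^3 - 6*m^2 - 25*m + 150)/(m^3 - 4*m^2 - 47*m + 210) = (m + 5)/(m + 7)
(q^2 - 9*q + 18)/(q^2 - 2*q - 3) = (q - 6)/(q + 1)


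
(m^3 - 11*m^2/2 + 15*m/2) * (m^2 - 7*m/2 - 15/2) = m^5 - 9*m^4 + 77*m^3/4 + 15*m^2 - 225*m/4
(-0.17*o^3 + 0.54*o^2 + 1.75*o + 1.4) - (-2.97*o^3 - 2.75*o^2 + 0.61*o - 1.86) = 2.8*o^3 + 3.29*o^2 + 1.14*o + 3.26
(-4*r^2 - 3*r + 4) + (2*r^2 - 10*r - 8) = -2*r^2 - 13*r - 4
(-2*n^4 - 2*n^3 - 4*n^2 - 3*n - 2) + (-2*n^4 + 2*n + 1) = -4*n^4 - 2*n^3 - 4*n^2 - n - 1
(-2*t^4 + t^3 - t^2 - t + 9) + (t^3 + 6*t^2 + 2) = -2*t^4 + 2*t^3 + 5*t^2 - t + 11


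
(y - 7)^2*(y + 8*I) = y^3 - 14*y^2 + 8*I*y^2 + 49*y - 112*I*y + 392*I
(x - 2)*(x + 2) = x^2 - 4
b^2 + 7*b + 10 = (b + 2)*(b + 5)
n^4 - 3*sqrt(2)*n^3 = n^3*(n - 3*sqrt(2))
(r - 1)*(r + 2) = r^2 + r - 2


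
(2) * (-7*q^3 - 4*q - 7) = -14*q^3 - 8*q - 14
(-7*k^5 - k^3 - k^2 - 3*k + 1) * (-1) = 7*k^5 + k^3 + k^2 + 3*k - 1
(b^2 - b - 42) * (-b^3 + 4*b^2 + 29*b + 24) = -b^5 + 5*b^4 + 67*b^3 - 173*b^2 - 1242*b - 1008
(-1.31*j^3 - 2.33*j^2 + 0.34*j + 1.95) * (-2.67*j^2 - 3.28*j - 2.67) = 3.4977*j^5 + 10.5179*j^4 + 10.2323*j^3 - 0.1006*j^2 - 7.3038*j - 5.2065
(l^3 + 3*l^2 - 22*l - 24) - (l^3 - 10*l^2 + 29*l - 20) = 13*l^2 - 51*l - 4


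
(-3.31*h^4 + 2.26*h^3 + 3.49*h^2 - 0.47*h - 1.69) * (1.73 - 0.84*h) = 2.7804*h^5 - 7.6247*h^4 + 0.9782*h^3 + 6.4325*h^2 + 0.6065*h - 2.9237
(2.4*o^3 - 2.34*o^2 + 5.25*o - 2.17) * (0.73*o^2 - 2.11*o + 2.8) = 1.752*o^5 - 6.7722*o^4 + 15.4899*o^3 - 19.2136*o^2 + 19.2787*o - 6.076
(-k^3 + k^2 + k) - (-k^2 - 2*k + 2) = -k^3 + 2*k^2 + 3*k - 2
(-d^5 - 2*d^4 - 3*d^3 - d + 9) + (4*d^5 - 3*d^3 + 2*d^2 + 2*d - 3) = 3*d^5 - 2*d^4 - 6*d^3 + 2*d^2 + d + 6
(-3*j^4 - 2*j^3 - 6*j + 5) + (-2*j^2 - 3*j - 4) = -3*j^4 - 2*j^3 - 2*j^2 - 9*j + 1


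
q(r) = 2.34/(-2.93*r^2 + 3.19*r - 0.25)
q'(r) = 2.34*(5.86*r - 3.19)/(-2.93*r^2 + 3.19*r - 0.25)^2 = (13.7124*r - 7.4646)/(2.93*r^2 - 3.19*r + 0.25)^2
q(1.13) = -6.05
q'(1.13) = 53.72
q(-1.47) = -0.21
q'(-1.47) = -0.22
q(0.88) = 8.12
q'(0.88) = 55.41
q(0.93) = 12.82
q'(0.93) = 158.69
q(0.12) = 25.83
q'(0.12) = -708.80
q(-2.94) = -0.07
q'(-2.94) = -0.04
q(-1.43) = -0.22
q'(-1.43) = -0.23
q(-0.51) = -0.89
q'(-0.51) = -2.08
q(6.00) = -0.03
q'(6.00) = 0.01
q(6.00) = -0.03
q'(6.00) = 0.01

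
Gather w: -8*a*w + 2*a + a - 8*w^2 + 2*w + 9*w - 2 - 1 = 3*a - 8*w^2 + w*(11 - 8*a) - 3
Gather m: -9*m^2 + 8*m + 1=-9*m^2 + 8*m + 1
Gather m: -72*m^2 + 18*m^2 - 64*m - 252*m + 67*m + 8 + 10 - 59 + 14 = -54*m^2 - 249*m - 27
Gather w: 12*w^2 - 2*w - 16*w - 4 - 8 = 12*w^2 - 18*w - 12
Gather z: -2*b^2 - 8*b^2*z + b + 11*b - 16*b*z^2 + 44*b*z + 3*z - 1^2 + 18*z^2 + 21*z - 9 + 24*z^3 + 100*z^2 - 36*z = -2*b^2 + 12*b + 24*z^3 + z^2*(118 - 16*b) + z*(-8*b^2 + 44*b - 12) - 10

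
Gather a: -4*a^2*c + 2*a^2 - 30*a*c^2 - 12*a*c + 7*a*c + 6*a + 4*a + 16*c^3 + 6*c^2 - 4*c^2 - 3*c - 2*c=a^2*(2 - 4*c) + a*(-30*c^2 - 5*c + 10) + 16*c^3 + 2*c^2 - 5*c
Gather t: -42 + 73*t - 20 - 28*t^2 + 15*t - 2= -28*t^2 + 88*t - 64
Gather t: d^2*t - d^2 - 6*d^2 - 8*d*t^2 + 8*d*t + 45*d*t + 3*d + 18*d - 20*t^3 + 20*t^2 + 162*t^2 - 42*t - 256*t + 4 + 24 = -7*d^2 + 21*d - 20*t^3 + t^2*(182 - 8*d) + t*(d^2 + 53*d - 298) + 28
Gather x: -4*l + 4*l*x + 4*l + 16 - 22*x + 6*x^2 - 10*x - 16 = 6*x^2 + x*(4*l - 32)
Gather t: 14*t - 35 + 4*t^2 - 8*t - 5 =4*t^2 + 6*t - 40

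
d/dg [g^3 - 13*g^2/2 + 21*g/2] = 3*g^2 - 13*g + 21/2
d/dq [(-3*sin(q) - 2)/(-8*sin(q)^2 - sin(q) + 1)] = (-32*sin(q) + 12*cos(2*q) - 17)*cos(q)/(8*sin(q)^2 + sin(q) - 1)^2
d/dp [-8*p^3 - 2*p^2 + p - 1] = -24*p^2 - 4*p + 1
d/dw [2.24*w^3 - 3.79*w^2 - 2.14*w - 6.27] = 6.72*w^2 - 7.58*w - 2.14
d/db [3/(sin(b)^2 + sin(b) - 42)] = -3*(2*sin(b) + 1)*cos(b)/(sin(b)^2 + sin(b) - 42)^2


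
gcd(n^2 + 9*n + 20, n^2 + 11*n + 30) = n + 5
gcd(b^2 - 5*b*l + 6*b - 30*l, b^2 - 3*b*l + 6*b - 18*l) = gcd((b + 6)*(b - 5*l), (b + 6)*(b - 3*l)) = b + 6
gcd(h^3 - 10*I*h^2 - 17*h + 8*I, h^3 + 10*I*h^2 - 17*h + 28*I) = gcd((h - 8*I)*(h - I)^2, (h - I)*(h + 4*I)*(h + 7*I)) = h - I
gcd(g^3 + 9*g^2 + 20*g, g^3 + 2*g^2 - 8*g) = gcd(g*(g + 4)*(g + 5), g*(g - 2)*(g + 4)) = g^2 + 4*g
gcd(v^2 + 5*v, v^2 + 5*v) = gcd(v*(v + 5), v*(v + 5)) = v^2 + 5*v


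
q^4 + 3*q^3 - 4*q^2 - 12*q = q*(q - 2)*(q + 2)*(q + 3)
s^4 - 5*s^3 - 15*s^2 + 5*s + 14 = (s - 7)*(s - 1)*(s + 1)*(s + 2)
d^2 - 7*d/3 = d*(d - 7/3)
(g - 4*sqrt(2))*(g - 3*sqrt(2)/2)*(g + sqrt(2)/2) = g^3 - 5*sqrt(2)*g^2 + 13*g/2 + 6*sqrt(2)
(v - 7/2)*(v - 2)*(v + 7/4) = v^3 - 15*v^2/4 - 21*v/8 + 49/4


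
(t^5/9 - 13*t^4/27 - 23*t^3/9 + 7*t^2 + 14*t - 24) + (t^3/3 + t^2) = t^5/9 - 13*t^4/27 - 20*t^3/9 + 8*t^2 + 14*t - 24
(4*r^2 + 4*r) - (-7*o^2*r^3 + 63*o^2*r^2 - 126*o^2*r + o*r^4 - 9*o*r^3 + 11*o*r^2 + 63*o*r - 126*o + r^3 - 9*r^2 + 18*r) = 7*o^2*r^3 - 63*o^2*r^2 + 126*o^2*r - o*r^4 + 9*o*r^3 - 11*o*r^2 - 63*o*r + 126*o - r^3 + 13*r^2 - 14*r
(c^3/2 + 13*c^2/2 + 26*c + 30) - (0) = c^3/2 + 13*c^2/2 + 26*c + 30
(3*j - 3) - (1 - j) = 4*j - 4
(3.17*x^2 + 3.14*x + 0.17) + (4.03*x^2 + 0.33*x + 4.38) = 7.2*x^2 + 3.47*x + 4.55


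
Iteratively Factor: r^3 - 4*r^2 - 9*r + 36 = (r + 3)*(r^2 - 7*r + 12) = (r - 3)*(r + 3)*(r - 4)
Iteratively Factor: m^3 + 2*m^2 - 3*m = (m)*(m^2 + 2*m - 3) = m*(m - 1)*(m + 3)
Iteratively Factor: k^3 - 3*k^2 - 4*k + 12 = (k - 2)*(k^2 - k - 6) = (k - 2)*(k + 2)*(k - 3)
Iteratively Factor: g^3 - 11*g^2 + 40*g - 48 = (g - 3)*(g^2 - 8*g + 16) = (g - 4)*(g - 3)*(g - 4)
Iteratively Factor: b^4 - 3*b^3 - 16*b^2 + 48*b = (b - 4)*(b^3 + b^2 - 12*b) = (b - 4)*(b - 3)*(b^2 + 4*b) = b*(b - 4)*(b - 3)*(b + 4)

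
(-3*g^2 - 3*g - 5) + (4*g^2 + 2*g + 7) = g^2 - g + 2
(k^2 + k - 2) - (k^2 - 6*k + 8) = 7*k - 10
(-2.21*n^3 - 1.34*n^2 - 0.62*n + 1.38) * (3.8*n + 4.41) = -8.398*n^4 - 14.8381*n^3 - 8.2654*n^2 + 2.5098*n + 6.0858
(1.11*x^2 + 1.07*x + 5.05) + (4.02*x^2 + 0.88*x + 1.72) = 5.13*x^2 + 1.95*x + 6.77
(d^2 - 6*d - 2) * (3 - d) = -d^3 + 9*d^2 - 16*d - 6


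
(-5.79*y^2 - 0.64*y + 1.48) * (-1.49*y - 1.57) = 8.6271*y^3 + 10.0439*y^2 - 1.2004*y - 2.3236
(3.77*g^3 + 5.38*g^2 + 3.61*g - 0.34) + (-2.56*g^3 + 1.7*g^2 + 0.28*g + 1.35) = 1.21*g^3 + 7.08*g^2 + 3.89*g + 1.01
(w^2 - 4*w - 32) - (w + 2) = w^2 - 5*w - 34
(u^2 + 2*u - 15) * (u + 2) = u^3 + 4*u^2 - 11*u - 30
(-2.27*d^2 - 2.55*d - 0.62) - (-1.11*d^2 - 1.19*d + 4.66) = -1.16*d^2 - 1.36*d - 5.28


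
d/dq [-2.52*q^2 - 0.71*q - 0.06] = -5.04*q - 0.71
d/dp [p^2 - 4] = 2*p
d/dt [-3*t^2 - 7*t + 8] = -6*t - 7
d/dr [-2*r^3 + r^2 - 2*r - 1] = -6*r^2 + 2*r - 2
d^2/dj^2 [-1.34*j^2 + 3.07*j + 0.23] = -2.68000000000000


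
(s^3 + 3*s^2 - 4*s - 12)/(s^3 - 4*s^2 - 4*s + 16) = (s + 3)/(s - 4)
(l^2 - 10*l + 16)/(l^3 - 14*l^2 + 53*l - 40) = (l - 2)/(l^2 - 6*l + 5)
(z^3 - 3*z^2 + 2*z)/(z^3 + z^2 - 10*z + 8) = z/(z + 4)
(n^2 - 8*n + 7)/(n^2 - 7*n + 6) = (n - 7)/(n - 6)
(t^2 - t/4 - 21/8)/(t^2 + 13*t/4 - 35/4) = (t + 3/2)/(t + 5)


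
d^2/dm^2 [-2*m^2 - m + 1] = -4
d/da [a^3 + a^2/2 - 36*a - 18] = 3*a^2 + a - 36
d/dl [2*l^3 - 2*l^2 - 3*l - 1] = 6*l^2 - 4*l - 3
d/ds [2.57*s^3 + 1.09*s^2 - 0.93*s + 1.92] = 7.71*s^2 + 2.18*s - 0.93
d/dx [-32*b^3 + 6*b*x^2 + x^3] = 3*x*(4*b + x)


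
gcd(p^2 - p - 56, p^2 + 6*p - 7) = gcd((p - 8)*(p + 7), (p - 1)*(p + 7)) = p + 7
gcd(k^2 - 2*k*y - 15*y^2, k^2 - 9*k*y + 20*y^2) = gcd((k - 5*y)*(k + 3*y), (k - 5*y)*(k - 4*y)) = -k + 5*y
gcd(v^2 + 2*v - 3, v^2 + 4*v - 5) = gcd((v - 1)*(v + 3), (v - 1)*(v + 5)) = v - 1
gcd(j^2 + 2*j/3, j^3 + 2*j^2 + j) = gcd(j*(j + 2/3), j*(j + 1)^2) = j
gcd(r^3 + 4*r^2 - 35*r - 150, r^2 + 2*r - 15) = r + 5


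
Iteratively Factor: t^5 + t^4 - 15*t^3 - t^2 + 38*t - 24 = (t + 4)*(t^4 - 3*t^3 - 3*t^2 + 11*t - 6) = (t - 1)*(t + 4)*(t^3 - 2*t^2 - 5*t + 6) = (t - 3)*(t - 1)*(t + 4)*(t^2 + t - 2) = (t - 3)*(t - 1)^2*(t + 4)*(t + 2)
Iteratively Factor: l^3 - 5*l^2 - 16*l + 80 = (l + 4)*(l^2 - 9*l + 20) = (l - 5)*(l + 4)*(l - 4)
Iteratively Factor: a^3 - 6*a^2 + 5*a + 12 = (a - 4)*(a^2 - 2*a - 3) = (a - 4)*(a + 1)*(a - 3)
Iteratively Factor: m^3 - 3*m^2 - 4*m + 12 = (m + 2)*(m^2 - 5*m + 6) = (m - 2)*(m + 2)*(m - 3)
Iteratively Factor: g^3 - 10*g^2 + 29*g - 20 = (g - 5)*(g^2 - 5*g + 4) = (g - 5)*(g - 1)*(g - 4)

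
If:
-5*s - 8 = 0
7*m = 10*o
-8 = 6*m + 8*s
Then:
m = 4/5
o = 14/25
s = -8/5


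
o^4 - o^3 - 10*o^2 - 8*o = o*(o - 4)*(o + 1)*(o + 2)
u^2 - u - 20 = (u - 5)*(u + 4)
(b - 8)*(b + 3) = b^2 - 5*b - 24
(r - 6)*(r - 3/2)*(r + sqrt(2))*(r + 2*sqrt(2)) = r^4 - 15*r^3/2 + 3*sqrt(2)*r^3 - 45*sqrt(2)*r^2/2 + 13*r^2 - 30*r + 27*sqrt(2)*r + 36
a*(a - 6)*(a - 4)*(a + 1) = a^4 - 9*a^3 + 14*a^2 + 24*a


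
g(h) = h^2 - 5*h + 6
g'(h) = 2*h - 5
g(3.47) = 0.69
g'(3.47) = 1.94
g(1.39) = 0.98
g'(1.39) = -2.22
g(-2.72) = 27.00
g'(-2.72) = -10.44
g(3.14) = 0.16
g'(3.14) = 1.28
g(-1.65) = 16.97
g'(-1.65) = -8.30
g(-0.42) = 8.28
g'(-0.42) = -5.84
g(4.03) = 2.09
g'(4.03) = 3.06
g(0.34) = 4.42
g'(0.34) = -4.32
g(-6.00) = 72.00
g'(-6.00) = -17.00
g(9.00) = 42.00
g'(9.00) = 13.00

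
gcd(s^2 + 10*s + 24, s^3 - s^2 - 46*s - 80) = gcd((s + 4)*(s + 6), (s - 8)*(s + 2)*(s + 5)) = 1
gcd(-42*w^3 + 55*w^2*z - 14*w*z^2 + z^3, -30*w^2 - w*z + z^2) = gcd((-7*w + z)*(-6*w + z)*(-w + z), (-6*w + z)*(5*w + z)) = -6*w + z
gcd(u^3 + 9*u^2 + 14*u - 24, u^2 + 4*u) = u + 4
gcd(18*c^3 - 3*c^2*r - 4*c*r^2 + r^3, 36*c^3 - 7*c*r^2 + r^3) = -6*c^2 - c*r + r^2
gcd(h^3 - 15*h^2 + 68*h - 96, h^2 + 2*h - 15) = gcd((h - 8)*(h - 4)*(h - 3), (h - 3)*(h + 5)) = h - 3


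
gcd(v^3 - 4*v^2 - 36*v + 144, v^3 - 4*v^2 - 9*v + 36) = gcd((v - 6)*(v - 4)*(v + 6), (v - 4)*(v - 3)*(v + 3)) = v - 4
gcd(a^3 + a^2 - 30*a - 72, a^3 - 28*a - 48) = a^2 - 2*a - 24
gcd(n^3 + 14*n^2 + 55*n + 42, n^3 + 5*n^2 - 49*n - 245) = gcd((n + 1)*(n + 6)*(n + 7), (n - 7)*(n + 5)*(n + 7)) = n + 7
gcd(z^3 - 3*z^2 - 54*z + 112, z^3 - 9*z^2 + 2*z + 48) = z - 8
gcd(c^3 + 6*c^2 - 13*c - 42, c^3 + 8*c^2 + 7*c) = c + 7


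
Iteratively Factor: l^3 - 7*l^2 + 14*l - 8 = (l - 4)*(l^2 - 3*l + 2) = (l - 4)*(l - 2)*(l - 1)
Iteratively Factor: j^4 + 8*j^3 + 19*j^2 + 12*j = (j + 1)*(j^3 + 7*j^2 + 12*j) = j*(j + 1)*(j^2 + 7*j + 12) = j*(j + 1)*(j + 4)*(j + 3)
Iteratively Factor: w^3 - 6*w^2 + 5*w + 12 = (w - 4)*(w^2 - 2*w - 3) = (w - 4)*(w + 1)*(w - 3)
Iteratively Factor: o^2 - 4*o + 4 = (o - 2)*(o - 2)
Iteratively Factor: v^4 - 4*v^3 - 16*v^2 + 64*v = (v - 4)*(v^3 - 16*v) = (v - 4)^2*(v^2 + 4*v) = (v - 4)^2*(v + 4)*(v)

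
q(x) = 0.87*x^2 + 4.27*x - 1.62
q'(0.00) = 4.27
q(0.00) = -1.62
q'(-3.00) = -0.95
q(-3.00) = -6.60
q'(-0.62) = 3.19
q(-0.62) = -3.93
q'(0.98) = 5.98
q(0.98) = 3.40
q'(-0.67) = 3.10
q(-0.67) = -4.09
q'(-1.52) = 1.63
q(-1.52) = -6.10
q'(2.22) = 8.13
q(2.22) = 12.15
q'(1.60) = 7.05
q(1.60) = 7.44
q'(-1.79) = 1.16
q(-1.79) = -6.48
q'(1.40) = 6.71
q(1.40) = 6.06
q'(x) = 1.74*x + 4.27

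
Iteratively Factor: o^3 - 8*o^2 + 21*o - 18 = (o - 3)*(o^2 - 5*o + 6) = (o - 3)^2*(o - 2)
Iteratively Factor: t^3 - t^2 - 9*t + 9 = (t - 1)*(t^2 - 9) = (t - 1)*(t + 3)*(t - 3)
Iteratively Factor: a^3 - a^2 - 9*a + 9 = (a - 1)*(a^2 - 9) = (a - 3)*(a - 1)*(a + 3)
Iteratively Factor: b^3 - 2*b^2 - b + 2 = (b - 2)*(b^2 - 1) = (b - 2)*(b - 1)*(b + 1)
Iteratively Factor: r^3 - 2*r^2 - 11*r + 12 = (r - 1)*(r^2 - r - 12) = (r - 1)*(r + 3)*(r - 4)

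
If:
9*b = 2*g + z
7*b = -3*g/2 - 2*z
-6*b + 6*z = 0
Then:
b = 0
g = 0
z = 0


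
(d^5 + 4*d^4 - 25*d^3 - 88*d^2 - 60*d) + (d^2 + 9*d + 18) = d^5 + 4*d^4 - 25*d^3 - 87*d^2 - 51*d + 18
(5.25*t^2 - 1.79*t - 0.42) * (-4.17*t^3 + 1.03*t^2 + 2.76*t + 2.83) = -21.8925*t^5 + 12.8718*t^4 + 14.3977*t^3 + 9.4845*t^2 - 6.2249*t - 1.1886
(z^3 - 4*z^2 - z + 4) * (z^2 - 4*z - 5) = z^5 - 8*z^4 + 10*z^3 + 28*z^2 - 11*z - 20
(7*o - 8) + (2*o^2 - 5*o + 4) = 2*o^2 + 2*o - 4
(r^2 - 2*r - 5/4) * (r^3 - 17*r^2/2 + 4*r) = r^5 - 21*r^4/2 + 79*r^3/4 + 21*r^2/8 - 5*r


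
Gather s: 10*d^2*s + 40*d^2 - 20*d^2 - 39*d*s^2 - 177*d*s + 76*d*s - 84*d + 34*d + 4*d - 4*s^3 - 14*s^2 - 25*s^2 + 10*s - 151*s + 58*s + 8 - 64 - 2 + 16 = 20*d^2 - 46*d - 4*s^3 + s^2*(-39*d - 39) + s*(10*d^2 - 101*d - 83) - 42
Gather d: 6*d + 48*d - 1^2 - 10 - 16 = 54*d - 27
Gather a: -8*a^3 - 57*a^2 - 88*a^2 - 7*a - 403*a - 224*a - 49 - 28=-8*a^3 - 145*a^2 - 634*a - 77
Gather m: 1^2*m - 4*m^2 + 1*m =-4*m^2 + 2*m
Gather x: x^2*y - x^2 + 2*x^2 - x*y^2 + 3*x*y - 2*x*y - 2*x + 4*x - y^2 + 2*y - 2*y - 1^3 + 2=x^2*(y + 1) + x*(-y^2 + y + 2) - y^2 + 1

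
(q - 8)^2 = q^2 - 16*q + 64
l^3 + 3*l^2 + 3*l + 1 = (l + 1)^3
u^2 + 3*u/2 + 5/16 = (u + 1/4)*(u + 5/4)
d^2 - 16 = (d - 4)*(d + 4)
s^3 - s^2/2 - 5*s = s*(s - 5/2)*(s + 2)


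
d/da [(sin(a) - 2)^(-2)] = -2*cos(a)/(sin(a) - 2)^3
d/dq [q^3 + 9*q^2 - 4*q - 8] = 3*q^2 + 18*q - 4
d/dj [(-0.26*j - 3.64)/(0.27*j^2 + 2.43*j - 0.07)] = (0.0702*j^2 + 1.9656*j + 8.8634)/(0.0729*j^4 + 1.3122*j^3 + 5.8671*j^2 - 0.3402*j + 0.0049)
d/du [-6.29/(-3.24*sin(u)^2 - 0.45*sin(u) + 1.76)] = -(40.7592*sin(u) + 2.8305)*cos(u)/(3.24*sin(u)^2 + 0.45*sin(u) - 1.76)^2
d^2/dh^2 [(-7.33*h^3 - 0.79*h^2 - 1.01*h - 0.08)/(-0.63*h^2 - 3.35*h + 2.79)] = (-3.5527136788005e-15*h^5 - 5.6843418860808e-14*h^4 + 187.75688*h^3 - 402.53706*h^2 + 354.00942*h + 33.25564)/(0.250047*h^6 + 3.988845*h^5 + 17.888472*h^4 + 2.265605*h^3 - 79.220376*h^2 + 78.230205*h - 21.717639)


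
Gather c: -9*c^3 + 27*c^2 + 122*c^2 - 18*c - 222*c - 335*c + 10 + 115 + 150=-9*c^3 + 149*c^2 - 575*c + 275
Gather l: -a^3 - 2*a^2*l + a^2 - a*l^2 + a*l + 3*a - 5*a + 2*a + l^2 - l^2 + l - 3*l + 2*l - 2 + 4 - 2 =-a^3 + a^2 - a*l^2 + l*(-2*a^2 + a)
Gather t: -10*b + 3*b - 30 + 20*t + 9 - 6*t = -7*b + 14*t - 21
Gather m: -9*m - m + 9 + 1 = 10 - 10*m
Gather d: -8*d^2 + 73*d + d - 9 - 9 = -8*d^2 + 74*d - 18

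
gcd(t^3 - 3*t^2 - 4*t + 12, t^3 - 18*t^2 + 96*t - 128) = t - 2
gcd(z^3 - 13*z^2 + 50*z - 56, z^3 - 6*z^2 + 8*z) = z^2 - 6*z + 8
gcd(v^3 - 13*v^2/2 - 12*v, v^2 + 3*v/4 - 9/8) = v + 3/2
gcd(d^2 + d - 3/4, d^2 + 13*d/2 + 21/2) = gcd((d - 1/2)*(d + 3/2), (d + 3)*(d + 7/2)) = 1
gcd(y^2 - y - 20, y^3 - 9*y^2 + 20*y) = y - 5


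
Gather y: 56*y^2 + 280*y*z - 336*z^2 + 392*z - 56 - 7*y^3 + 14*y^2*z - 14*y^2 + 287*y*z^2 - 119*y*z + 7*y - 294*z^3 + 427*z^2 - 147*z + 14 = -7*y^3 + y^2*(14*z + 42) + y*(287*z^2 + 161*z + 7) - 294*z^3 + 91*z^2 + 245*z - 42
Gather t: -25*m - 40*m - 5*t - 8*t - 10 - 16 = -65*m - 13*t - 26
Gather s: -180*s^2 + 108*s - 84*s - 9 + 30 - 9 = -180*s^2 + 24*s + 12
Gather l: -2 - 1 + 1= -2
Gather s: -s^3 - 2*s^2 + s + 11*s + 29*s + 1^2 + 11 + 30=-s^3 - 2*s^2 + 41*s + 42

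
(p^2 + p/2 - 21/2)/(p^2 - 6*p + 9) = (p + 7/2)/(p - 3)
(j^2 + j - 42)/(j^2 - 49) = (j - 6)/(j - 7)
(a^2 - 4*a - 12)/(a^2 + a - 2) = (a - 6)/(a - 1)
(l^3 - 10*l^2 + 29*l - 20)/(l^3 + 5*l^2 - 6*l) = (l^2 - 9*l + 20)/(l*(l + 6))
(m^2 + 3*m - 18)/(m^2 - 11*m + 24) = (m + 6)/(m - 8)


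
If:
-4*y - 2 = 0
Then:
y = -1/2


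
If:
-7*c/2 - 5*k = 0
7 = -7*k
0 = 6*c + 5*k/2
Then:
No Solution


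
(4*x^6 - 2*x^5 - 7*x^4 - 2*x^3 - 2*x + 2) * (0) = 0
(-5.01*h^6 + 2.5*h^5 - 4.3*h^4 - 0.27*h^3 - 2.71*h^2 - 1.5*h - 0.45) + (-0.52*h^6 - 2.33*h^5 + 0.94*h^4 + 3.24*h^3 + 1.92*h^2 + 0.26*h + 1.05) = -5.53*h^6 + 0.17*h^5 - 3.36*h^4 + 2.97*h^3 - 0.79*h^2 - 1.24*h + 0.6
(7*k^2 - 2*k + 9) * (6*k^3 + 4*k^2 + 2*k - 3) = 42*k^5 + 16*k^4 + 60*k^3 + 11*k^2 + 24*k - 27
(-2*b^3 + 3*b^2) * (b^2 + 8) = -2*b^5 + 3*b^4 - 16*b^3 + 24*b^2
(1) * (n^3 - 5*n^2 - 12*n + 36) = n^3 - 5*n^2 - 12*n + 36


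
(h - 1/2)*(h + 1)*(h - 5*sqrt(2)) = h^3 - 5*sqrt(2)*h^2 + h^2/2 - 5*sqrt(2)*h/2 - h/2 + 5*sqrt(2)/2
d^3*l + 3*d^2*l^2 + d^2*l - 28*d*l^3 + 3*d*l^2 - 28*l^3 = (d - 4*l)*(d + 7*l)*(d*l + l)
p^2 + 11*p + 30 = (p + 5)*(p + 6)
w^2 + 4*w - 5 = (w - 1)*(w + 5)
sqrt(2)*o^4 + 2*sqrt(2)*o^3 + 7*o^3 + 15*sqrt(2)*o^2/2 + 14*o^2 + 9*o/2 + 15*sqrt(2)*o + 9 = (o + 2)*(o + 3*sqrt(2)/2)^2*(sqrt(2)*o + 1)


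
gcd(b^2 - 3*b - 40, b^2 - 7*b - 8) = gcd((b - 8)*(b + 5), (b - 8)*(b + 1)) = b - 8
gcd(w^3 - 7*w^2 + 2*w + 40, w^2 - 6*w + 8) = w - 4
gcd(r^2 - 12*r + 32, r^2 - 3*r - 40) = r - 8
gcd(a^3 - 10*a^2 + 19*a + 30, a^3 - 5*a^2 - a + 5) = a^2 - 4*a - 5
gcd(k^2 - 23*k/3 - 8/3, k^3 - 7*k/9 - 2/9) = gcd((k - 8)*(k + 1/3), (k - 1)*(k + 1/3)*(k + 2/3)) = k + 1/3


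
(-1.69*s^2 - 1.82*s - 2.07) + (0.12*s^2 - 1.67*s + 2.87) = -1.57*s^2 - 3.49*s + 0.8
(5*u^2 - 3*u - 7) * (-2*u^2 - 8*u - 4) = -10*u^4 - 34*u^3 + 18*u^2 + 68*u + 28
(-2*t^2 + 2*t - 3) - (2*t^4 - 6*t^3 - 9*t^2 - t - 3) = -2*t^4 + 6*t^3 + 7*t^2 + 3*t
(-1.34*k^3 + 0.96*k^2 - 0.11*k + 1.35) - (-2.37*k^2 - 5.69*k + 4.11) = -1.34*k^3 + 3.33*k^2 + 5.58*k - 2.76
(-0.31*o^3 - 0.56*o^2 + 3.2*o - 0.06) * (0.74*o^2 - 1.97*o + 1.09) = -0.2294*o^5 + 0.1963*o^4 + 3.1333*o^3 - 6.9588*o^2 + 3.6062*o - 0.0654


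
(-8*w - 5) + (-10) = -8*w - 15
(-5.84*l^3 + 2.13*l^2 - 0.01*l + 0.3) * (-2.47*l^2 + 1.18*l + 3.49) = 14.4248*l^5 - 12.1523*l^4 - 17.8435*l^3 + 6.6809*l^2 + 0.3191*l + 1.047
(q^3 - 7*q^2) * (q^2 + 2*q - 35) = q^5 - 5*q^4 - 49*q^3 + 245*q^2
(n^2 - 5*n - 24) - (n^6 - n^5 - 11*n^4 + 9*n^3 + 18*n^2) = -n^6 + n^5 + 11*n^4 - 9*n^3 - 17*n^2 - 5*n - 24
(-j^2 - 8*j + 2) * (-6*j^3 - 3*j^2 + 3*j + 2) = 6*j^5 + 51*j^4 + 9*j^3 - 32*j^2 - 10*j + 4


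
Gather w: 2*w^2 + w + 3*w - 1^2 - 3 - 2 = 2*w^2 + 4*w - 6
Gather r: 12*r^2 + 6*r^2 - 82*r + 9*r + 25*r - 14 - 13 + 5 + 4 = 18*r^2 - 48*r - 18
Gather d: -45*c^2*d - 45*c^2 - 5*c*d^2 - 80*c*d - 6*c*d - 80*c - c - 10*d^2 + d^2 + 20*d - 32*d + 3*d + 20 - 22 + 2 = -45*c^2 - 81*c + d^2*(-5*c - 9) + d*(-45*c^2 - 86*c - 9)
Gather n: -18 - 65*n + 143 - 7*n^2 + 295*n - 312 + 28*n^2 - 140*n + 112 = 21*n^2 + 90*n - 75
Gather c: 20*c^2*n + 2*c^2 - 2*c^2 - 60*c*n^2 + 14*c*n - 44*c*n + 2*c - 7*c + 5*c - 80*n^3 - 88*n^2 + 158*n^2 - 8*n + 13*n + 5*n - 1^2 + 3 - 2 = 20*c^2*n + c*(-60*n^2 - 30*n) - 80*n^3 + 70*n^2 + 10*n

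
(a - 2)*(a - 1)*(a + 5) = a^3 + 2*a^2 - 13*a + 10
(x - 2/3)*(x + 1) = x^2 + x/3 - 2/3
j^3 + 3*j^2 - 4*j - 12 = (j - 2)*(j + 2)*(j + 3)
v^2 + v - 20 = (v - 4)*(v + 5)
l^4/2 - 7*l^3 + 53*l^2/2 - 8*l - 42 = (l/2 + 1/2)*(l - 7)*(l - 6)*(l - 2)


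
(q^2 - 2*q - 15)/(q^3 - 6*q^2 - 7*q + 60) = 1/(q - 4)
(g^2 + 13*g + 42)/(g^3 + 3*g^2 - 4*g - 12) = (g^2 + 13*g + 42)/(g^3 + 3*g^2 - 4*g - 12)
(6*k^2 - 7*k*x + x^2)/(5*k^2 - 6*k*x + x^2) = (-6*k + x)/(-5*k + x)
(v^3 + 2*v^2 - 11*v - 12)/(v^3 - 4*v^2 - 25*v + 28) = (v^2 - 2*v - 3)/(v^2 - 8*v + 7)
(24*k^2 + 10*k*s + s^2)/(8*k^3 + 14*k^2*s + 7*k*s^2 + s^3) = (6*k + s)/(2*k^2 + 3*k*s + s^2)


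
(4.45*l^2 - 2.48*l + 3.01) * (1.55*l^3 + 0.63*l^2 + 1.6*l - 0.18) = 6.8975*l^5 - 1.0405*l^4 + 10.2231*l^3 - 2.8727*l^2 + 5.2624*l - 0.5418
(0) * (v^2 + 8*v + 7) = 0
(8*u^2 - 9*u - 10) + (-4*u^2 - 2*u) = 4*u^2 - 11*u - 10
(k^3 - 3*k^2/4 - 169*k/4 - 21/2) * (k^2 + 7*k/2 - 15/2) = k^5 + 11*k^4/4 - 419*k^3/8 - 611*k^2/4 + 2241*k/8 + 315/4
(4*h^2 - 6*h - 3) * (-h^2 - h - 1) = -4*h^4 + 2*h^3 + 5*h^2 + 9*h + 3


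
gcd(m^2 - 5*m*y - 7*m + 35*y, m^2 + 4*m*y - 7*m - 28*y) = m - 7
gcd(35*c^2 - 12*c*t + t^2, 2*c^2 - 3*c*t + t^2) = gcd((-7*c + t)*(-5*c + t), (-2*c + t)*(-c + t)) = 1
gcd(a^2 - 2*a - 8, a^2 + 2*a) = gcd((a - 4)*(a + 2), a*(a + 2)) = a + 2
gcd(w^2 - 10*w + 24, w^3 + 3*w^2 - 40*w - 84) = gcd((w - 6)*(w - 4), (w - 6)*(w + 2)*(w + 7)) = w - 6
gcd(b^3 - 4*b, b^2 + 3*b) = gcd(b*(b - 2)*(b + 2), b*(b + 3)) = b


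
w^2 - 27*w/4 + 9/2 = (w - 6)*(w - 3/4)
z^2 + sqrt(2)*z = z*(z + sqrt(2))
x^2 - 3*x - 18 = (x - 6)*(x + 3)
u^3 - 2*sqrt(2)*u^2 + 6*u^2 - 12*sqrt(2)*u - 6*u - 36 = (u + 6)*(u - 3*sqrt(2))*(u + sqrt(2))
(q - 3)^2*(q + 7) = q^3 + q^2 - 33*q + 63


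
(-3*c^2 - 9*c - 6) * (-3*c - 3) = 9*c^3 + 36*c^2 + 45*c + 18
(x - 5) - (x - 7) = 2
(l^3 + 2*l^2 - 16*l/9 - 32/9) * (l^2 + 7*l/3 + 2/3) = l^5 + 13*l^4/3 + 32*l^3/9 - 172*l^2/27 - 256*l/27 - 64/27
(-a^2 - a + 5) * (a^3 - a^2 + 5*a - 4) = -a^5 + a^3 - 6*a^2 + 29*a - 20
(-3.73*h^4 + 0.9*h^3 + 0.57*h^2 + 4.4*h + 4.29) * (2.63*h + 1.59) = -9.8099*h^5 - 3.5637*h^4 + 2.9301*h^3 + 12.4783*h^2 + 18.2787*h + 6.8211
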